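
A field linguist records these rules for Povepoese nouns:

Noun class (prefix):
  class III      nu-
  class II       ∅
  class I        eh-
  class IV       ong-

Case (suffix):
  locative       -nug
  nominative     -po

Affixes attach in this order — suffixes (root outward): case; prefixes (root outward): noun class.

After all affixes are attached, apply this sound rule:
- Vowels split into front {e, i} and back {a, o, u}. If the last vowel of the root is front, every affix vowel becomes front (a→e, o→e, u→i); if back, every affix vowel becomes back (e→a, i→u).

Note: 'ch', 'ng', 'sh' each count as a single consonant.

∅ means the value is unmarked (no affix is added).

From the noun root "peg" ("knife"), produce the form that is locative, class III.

Attach case locative -nug → pegnug.
Attach noun class class III nu- → nupegnug.
Apply vowel harmony: nupegnug → nipegnig.

nipegnig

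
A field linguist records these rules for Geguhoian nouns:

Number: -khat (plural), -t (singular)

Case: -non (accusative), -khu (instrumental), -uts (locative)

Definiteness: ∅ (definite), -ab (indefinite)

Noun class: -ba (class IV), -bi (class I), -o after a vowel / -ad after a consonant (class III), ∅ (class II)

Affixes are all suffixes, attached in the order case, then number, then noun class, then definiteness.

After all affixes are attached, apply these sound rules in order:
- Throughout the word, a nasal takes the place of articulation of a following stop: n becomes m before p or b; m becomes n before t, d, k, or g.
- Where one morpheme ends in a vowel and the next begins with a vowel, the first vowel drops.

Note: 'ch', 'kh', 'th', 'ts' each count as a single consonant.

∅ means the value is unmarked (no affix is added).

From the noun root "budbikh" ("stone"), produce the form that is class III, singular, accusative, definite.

budbikhnontad

Attach case accusative -non → budbikhnon.
Attach number singular -t → budbikhnont.
Attach noun class class III -ad (after consonant 't') → budbikhnontad.
definiteness = definite: zero marking, form stays budbikhnontad.
Nasal assimilation: no change.
Vowel deletion: no change.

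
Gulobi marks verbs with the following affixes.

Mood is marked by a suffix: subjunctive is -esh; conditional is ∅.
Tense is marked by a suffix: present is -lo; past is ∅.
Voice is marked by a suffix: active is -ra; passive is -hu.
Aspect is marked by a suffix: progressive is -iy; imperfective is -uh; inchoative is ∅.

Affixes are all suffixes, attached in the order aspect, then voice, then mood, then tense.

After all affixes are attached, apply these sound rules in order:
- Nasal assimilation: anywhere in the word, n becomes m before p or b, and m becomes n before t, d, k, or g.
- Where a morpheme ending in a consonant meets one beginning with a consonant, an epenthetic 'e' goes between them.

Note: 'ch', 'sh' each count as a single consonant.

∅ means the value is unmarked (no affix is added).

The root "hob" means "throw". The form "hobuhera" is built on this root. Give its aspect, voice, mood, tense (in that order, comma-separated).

Segment: hob-uh-ra.
aspect: -uh → imperfective.
voice: -ra → active.
mood: ∅ → conditional.
tense: ∅ → past.

imperfective, active, conditional, past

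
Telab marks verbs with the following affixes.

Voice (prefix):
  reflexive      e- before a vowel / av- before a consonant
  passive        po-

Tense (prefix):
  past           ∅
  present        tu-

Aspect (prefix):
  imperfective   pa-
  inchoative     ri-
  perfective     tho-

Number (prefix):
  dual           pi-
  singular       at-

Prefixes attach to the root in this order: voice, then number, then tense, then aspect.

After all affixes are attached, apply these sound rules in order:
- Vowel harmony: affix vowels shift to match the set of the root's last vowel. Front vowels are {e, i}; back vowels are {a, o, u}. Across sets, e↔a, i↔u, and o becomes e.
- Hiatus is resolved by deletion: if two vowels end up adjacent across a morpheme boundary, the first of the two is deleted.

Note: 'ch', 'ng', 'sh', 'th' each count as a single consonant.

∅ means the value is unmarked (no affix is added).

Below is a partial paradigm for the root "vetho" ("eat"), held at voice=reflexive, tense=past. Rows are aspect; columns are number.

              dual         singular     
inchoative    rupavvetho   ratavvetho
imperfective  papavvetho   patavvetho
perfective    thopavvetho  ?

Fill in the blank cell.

thatavvetho

Attach voice reflexive av- (before consonant 'v') → avvetho.
Attach number singular at- → atavvetho.
tense = past: zero marking, form stays atavvetho.
Attach aspect perfective tho- → thoatavvetho.
Vowel harmony: no change.
Apply vowel deletion: thoatavvetho → thatavvetho.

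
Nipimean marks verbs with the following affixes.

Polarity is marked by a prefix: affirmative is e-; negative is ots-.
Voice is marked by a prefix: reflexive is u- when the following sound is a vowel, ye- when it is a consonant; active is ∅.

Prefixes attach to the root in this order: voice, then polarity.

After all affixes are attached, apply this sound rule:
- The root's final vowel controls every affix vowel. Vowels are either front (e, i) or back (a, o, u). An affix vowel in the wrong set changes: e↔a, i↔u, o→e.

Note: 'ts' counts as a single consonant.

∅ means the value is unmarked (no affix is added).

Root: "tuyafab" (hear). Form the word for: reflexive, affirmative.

Attach voice reflexive ye- (before consonant 't') → yetuyafab.
Attach polarity affirmative e- → eyetuyafab.
Apply vowel harmony: eyetuyafab → ayatuyafab.

ayatuyafab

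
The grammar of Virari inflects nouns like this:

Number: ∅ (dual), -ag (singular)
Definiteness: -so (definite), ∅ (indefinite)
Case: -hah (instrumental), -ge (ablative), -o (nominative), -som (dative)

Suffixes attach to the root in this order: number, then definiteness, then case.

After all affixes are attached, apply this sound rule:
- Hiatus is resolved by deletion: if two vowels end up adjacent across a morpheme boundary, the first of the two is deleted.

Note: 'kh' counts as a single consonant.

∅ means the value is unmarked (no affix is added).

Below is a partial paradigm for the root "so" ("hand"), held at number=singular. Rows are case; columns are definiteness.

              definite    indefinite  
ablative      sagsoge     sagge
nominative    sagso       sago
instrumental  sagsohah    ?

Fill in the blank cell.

Attach number singular -ag → soag.
definiteness = indefinite: zero marking, form stays soag.
Attach case instrumental -hah → soaghah.
Apply vowel deletion: soaghah → saghah.

saghah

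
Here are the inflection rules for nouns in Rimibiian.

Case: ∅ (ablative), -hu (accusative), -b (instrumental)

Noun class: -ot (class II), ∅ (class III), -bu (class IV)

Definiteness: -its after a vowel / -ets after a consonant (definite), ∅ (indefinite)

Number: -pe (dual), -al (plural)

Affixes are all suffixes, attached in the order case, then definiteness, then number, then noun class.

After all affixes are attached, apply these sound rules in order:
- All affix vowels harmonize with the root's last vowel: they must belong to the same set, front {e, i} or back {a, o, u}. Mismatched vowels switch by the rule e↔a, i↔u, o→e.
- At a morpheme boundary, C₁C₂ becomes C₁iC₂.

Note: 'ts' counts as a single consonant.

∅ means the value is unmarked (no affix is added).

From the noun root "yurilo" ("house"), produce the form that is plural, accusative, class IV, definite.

Attach case accusative -hu → yurilohu.
Attach definiteness definite -its (after vowel 'u') → yurilohuits.
Attach number plural -al → yurilohuitsal.
Attach noun class class IV -bu → yurilohuitsalbu.
Apply vowel harmony: yurilohuitsalbu → yurilohuutsalbu.
Apply epenthesis: yurilohuutsalbu → yurilohuutsalibu.

yurilohuutsalibu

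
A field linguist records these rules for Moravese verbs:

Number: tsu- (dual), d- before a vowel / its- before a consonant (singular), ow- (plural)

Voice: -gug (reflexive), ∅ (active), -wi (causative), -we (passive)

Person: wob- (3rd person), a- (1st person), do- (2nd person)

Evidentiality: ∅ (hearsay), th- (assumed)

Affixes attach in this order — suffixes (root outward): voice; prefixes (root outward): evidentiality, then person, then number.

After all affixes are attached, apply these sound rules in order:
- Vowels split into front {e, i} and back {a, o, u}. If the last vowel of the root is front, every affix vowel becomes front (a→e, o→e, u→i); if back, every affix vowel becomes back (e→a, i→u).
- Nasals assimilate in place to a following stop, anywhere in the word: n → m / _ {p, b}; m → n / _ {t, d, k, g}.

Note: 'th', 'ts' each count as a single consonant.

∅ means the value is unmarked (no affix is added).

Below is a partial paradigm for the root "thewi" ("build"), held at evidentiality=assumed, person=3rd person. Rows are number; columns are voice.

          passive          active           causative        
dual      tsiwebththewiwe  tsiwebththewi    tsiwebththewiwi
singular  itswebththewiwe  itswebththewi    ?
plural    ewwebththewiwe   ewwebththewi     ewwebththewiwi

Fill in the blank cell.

Attach evidentiality assumed th- → ththewi.
Attach voice causative -wi → ththewiwi.
Attach person 3rd person wob- → wobththewiwi.
Attach number singular its- (before consonant 'w') → itswobththewiwi.
Apply vowel harmony: itswobththewiwi → itswebththewiwi.
Nasal assimilation: no change.

itswebththewiwi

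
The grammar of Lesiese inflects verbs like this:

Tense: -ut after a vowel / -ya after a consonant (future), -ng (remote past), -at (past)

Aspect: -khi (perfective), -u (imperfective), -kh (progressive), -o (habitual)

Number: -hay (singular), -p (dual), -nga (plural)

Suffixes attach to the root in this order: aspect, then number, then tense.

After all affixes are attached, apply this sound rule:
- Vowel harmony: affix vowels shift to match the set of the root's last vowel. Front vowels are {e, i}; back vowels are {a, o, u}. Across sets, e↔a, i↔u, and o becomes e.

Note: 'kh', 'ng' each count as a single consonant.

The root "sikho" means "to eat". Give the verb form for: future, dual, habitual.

sikhoopya

Attach aspect habitual -o → sikhoo.
Attach number dual -p → sikhoop.
Attach tense future -ya (after consonant 'p') → sikhoopya.
Vowel harmony: no change.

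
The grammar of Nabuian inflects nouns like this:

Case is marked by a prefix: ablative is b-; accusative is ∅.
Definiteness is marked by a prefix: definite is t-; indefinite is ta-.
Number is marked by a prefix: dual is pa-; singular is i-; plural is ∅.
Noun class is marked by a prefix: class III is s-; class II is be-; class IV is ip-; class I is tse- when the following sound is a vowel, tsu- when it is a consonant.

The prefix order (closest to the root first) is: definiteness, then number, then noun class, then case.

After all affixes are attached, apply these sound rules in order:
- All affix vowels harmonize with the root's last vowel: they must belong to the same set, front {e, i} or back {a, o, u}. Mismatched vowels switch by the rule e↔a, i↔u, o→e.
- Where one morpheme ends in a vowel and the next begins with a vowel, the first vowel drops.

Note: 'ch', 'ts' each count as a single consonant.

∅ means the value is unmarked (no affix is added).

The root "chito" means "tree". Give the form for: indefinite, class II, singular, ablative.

bbutachito

Attach definiteness indefinite ta- → tachito.
Attach number singular i- → itachito.
Attach noun class class II be- → beitachito.
Attach case ablative b- → bbeitachito.
Apply vowel harmony: bbeitachito → bbautachito.
Apply vowel deletion: bbautachito → bbutachito.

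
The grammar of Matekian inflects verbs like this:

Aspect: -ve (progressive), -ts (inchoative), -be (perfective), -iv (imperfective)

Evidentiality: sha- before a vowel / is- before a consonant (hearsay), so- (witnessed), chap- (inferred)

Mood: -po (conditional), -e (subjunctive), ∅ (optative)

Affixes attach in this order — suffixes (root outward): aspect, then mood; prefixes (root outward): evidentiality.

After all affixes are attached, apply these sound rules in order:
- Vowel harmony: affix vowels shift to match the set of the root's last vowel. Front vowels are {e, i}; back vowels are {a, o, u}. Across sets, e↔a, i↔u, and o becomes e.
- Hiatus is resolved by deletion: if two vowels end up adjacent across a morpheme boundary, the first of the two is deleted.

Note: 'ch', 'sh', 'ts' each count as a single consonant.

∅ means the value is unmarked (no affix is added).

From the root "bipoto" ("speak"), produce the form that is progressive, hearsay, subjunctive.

Attach aspect progressive -ve → bipotove.
Attach mood subjunctive -e → bipotovee.
Attach evidentiality hearsay is- (before consonant 'b') → isbipotovee.
Apply vowel harmony: isbipotovee → usbipotovaa.
Apply vowel deletion: usbipotovaa → usbipotova.

usbipotova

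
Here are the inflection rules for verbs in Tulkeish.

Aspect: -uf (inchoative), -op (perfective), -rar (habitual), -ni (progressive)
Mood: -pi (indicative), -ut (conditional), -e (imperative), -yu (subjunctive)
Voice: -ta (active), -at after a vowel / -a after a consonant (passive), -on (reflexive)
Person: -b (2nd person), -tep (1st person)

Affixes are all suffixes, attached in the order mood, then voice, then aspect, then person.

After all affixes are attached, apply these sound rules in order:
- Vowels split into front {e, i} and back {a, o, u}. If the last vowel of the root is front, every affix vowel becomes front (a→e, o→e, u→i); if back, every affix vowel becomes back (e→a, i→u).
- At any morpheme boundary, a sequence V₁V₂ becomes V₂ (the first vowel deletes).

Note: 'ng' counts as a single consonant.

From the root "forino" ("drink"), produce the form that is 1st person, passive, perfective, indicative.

Attach mood indicative -pi → forinopi.
Attach voice passive -at (after vowel 'i') → forinopiat.
Attach aspect perfective -op → forinopiatop.
Attach person 1st person -tep → forinopiatoptep.
Apply vowel harmony: forinopiatoptep → forinopuatoptap.
Apply vowel deletion: forinopuatoptap → forinopatoptap.

forinopatoptap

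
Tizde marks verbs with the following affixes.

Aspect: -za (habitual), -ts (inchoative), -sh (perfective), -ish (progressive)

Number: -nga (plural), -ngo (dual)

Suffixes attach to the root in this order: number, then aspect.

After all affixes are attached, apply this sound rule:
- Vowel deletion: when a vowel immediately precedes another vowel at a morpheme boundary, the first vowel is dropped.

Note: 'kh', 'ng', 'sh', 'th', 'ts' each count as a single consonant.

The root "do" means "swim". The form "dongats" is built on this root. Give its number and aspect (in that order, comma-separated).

Segment: do-nga-ts.
number: -nga → plural.
aspect: -ts → inchoative.

plural, inchoative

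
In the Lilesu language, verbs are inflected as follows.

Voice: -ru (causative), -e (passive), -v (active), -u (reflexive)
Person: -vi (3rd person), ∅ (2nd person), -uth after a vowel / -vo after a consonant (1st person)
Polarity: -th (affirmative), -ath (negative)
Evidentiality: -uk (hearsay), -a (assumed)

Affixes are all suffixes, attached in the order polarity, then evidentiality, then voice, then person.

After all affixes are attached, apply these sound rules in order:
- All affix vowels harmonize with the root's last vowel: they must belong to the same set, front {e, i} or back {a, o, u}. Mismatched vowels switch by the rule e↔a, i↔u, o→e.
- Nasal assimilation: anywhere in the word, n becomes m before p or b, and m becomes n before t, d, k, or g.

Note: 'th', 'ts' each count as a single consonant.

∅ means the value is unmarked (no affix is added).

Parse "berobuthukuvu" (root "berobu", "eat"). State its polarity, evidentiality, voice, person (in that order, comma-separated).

Segment: berobu-th-uk-u-vi.
polarity: -th → affirmative.
evidentiality: -uk → hearsay.
voice: -u → reflexive.
person: -vi → 3rd person.

affirmative, hearsay, reflexive, 3rd person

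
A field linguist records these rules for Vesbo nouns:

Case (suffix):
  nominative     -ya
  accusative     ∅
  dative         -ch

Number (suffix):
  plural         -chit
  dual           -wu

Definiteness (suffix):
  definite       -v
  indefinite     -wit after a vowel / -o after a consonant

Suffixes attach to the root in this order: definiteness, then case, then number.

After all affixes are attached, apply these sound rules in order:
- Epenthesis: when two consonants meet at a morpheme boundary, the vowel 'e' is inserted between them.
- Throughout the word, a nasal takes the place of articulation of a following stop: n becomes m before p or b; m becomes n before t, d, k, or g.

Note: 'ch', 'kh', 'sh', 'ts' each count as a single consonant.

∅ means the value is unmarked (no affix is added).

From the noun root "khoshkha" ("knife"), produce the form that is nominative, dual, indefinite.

khoshkhawiteyawu

Attach definiteness indefinite -wit (after vowel 'a') → khoshkhawit.
Attach case nominative -ya → khoshkhawitya.
Attach number dual -wu → khoshkhawityawu.
Apply epenthesis: khoshkhawityawu → khoshkhawiteyawu.
Nasal assimilation: no change.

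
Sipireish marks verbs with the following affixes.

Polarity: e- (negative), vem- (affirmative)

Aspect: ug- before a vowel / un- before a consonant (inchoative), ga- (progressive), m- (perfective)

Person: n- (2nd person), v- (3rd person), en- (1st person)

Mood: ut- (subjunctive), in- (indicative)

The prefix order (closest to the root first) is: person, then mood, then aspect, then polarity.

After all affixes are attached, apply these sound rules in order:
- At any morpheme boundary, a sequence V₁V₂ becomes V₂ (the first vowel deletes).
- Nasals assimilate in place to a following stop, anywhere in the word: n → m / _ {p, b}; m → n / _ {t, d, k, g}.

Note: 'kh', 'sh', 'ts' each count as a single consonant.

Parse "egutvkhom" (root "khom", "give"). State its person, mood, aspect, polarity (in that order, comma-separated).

3rd person, subjunctive, progressive, negative

Segment: e-ga-ut-v-khom.
person: v- → 3rd person.
mood: ut- → subjunctive.
aspect: ga- → progressive.
polarity: e- → negative.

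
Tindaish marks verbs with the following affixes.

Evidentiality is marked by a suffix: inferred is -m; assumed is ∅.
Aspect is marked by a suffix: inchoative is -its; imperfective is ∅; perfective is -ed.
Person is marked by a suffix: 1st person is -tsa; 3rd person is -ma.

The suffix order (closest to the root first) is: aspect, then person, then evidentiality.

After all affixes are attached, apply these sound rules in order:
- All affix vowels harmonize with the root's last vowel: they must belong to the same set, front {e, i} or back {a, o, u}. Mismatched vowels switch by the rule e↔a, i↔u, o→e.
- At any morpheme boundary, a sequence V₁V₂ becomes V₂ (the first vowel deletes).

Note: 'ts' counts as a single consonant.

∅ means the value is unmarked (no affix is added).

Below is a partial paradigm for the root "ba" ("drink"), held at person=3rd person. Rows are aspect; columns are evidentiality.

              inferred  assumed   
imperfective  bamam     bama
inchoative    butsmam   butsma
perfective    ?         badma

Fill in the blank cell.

badmam

Attach aspect perfective -ed → baed.
Attach person 3rd person -ma → baedma.
Attach evidentiality inferred -m → baedmam.
Apply vowel harmony: baedmam → baadmam.
Apply vowel deletion: baadmam → badmam.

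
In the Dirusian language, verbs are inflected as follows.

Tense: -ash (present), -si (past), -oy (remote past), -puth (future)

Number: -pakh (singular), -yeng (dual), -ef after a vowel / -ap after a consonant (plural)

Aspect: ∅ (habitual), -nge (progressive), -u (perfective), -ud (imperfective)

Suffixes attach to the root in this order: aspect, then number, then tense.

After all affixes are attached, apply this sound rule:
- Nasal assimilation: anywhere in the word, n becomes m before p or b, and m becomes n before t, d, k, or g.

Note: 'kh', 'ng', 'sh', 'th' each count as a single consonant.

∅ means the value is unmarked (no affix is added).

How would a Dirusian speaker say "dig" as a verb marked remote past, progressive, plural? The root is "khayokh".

khayokhngeefoy

Attach aspect progressive -nge → khayokhnge.
Attach number plural -ef (after vowel 'e') → khayokhngeef.
Attach tense remote past -oy → khayokhngeefoy.
Nasal assimilation: no change.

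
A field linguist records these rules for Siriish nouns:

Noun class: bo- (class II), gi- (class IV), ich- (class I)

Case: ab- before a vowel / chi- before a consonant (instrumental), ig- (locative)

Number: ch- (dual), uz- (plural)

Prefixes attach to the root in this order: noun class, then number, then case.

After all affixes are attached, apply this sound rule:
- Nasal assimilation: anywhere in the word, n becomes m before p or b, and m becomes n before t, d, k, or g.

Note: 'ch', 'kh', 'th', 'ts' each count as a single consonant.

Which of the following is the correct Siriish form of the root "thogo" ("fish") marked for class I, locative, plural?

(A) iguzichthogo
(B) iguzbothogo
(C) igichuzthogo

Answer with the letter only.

Attach noun class class I ich- → ichthogo.
Attach number plural uz- → uzichthogo.
Attach case locative ig- → iguzichthogo.
Nasal assimilation: no change.
So the correct form is iguzichthogo, option (A).
(B) iguzbothogo is wrong: it uses class II instead of class I for noun class.
(C) igichuzthogo is wrong: it has the affixes in the wrong order.

A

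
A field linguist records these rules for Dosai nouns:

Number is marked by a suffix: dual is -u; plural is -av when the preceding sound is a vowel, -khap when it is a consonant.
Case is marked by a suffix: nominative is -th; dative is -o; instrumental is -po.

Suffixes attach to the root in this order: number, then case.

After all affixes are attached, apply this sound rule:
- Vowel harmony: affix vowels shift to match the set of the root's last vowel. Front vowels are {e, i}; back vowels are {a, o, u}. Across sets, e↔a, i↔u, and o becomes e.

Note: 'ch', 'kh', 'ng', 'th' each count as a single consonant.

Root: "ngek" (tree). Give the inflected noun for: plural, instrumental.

ngekkheppe

Attach number plural -khap (after consonant 'k') → ngekkhap.
Attach case instrumental -po → ngekkhappo.
Apply vowel harmony: ngekkhappo → ngekkheppe.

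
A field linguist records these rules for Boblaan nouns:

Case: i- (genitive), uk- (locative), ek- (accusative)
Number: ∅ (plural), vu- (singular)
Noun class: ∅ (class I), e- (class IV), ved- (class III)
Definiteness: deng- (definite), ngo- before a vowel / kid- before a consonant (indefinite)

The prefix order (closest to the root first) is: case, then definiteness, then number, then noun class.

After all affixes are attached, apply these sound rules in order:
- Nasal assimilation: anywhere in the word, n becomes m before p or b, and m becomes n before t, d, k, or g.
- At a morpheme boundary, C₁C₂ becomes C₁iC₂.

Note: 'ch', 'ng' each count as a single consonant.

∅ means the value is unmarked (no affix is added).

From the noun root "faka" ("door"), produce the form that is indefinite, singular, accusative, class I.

vungoekifaka

Attach case accusative ek- → ekfaka.
Attach definiteness indefinite ngo- (before vowel 'e') → ngoekfaka.
Attach number singular vu- → vungoekfaka.
noun class = class I: zero marking, form stays vungoekfaka.
Nasal assimilation: no change.
Apply epenthesis: vungoekfaka → vungoekifaka.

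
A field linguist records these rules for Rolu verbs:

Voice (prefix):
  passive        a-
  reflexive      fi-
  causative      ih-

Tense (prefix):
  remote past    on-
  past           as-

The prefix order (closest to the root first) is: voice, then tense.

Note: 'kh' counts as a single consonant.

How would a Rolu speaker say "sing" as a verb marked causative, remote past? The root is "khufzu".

Attach voice causative ih- → ihkhufzu.
Attach tense remote past on- → onihkhufzu.

onihkhufzu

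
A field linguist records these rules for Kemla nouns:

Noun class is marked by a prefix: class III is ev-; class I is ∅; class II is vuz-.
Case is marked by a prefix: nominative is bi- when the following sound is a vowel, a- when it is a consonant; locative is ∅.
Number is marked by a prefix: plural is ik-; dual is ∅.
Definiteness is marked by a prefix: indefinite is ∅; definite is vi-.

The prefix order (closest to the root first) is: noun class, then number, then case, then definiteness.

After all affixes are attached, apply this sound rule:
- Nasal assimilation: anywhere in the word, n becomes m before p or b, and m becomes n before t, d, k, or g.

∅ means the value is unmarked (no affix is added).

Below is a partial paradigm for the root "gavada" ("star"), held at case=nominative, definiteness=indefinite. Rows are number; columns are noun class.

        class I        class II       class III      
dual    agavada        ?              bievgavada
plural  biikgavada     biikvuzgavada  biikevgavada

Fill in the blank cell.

avuzgavada

Attach noun class class II vuz- → vuzgavada.
number = dual: zero marking, form stays vuzgavada.
Attach case nominative a- (before consonant 'v') → avuzgavada.
definiteness = indefinite: zero marking, form stays avuzgavada.
Nasal assimilation: no change.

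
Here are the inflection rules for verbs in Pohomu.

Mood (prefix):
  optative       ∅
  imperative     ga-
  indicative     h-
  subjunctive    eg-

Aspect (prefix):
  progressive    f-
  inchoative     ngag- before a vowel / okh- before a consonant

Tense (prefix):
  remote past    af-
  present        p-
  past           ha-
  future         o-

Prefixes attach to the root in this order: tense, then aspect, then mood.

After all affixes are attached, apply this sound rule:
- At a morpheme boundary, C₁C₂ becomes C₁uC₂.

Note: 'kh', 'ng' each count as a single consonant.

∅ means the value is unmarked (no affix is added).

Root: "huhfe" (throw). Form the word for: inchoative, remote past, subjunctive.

Attach tense remote past af- → afhuhfe.
Attach aspect inchoative ngag- (before vowel 'a') → ngagafhuhfe.
Attach mood subjunctive eg- → egngagafhuhfe.
Apply epenthesis: egngagafhuhfe → egungagafuhuhfe.

egungagafuhuhfe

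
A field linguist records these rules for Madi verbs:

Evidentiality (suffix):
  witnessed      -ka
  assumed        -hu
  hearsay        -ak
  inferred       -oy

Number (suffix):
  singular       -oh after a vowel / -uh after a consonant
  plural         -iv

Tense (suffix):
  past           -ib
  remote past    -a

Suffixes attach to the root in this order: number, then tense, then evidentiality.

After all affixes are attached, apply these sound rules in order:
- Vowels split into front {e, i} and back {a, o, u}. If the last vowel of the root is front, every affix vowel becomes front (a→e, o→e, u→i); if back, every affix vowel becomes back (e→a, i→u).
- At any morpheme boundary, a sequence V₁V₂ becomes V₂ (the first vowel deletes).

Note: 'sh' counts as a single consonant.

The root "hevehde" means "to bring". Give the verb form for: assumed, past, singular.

hevehdehibhi

Attach number singular -oh (after vowel 'e') → hevehdeoh.
Attach tense past -ib → hevehdeohib.
Attach evidentiality assumed -hu → hevehdeohibhu.
Apply vowel harmony: hevehdeohibhu → hevehdeehibhi.
Apply vowel deletion: hevehdeehibhi → hevehdehibhi.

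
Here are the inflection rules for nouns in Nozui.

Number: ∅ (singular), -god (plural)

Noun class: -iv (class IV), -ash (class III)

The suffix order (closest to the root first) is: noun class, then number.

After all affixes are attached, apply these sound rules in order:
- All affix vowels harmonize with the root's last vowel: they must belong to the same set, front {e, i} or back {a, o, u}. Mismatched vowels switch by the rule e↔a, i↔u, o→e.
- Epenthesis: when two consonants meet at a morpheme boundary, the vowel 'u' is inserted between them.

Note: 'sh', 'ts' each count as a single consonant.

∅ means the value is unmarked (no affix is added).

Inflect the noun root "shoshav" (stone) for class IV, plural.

shoshavuvugod

Attach noun class class IV -iv → shoshaviv.
Attach number plural -god → shoshavivgod.
Apply vowel harmony: shoshavivgod → shoshavuvgod.
Apply epenthesis: shoshavuvgod → shoshavuvugod.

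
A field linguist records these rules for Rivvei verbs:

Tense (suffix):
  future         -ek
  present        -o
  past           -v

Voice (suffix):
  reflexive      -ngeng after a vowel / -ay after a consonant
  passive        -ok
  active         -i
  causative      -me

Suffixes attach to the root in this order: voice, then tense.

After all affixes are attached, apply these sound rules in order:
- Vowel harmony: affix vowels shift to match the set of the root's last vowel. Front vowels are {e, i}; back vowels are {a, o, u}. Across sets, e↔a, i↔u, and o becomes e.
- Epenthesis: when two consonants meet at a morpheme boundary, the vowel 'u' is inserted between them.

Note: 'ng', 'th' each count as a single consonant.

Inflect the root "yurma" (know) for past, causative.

yurmamav

Attach voice causative -me → yurmame.
Attach tense past -v → yurmamev.
Apply vowel harmony: yurmamev → yurmamav.
Epenthesis: no change.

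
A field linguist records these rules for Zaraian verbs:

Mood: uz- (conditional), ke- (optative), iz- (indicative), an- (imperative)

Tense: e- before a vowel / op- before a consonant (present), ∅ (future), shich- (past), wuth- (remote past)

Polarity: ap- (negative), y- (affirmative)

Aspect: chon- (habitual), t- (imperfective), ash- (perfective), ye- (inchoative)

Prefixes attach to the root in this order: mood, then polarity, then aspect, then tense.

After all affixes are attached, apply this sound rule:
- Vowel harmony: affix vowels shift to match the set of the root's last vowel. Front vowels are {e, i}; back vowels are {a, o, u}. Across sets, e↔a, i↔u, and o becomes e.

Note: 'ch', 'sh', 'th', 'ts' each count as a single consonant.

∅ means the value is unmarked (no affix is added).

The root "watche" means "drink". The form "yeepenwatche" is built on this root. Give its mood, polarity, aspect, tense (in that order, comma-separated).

imperative, negative, inchoative, future

Segment: ye-ap-an-watche.
mood: an- → imperative.
polarity: ap- → negative.
aspect: ye- → inchoative.
tense: ∅ → future.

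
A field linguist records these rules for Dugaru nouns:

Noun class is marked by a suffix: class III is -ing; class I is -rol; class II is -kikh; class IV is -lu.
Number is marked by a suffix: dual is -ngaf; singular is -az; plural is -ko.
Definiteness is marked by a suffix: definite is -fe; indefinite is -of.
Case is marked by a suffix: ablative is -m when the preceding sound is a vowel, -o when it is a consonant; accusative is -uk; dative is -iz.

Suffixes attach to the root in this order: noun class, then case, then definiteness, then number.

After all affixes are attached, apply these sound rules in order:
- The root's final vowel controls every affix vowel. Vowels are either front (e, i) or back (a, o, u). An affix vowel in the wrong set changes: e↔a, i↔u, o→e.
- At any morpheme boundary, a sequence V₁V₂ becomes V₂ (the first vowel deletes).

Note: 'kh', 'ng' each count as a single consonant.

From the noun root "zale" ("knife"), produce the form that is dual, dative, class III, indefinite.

Attach noun class class III -ing → zaleing.
Attach case dative -iz → zaleingiz.
Attach definiteness indefinite -of → zaleingizof.
Attach number dual -ngaf → zaleingizofngaf.
Apply vowel harmony: zaleingizofngaf → zaleingizefngef.
Apply vowel deletion: zaleingizefngef → zalingizefngef.

zalingizefngef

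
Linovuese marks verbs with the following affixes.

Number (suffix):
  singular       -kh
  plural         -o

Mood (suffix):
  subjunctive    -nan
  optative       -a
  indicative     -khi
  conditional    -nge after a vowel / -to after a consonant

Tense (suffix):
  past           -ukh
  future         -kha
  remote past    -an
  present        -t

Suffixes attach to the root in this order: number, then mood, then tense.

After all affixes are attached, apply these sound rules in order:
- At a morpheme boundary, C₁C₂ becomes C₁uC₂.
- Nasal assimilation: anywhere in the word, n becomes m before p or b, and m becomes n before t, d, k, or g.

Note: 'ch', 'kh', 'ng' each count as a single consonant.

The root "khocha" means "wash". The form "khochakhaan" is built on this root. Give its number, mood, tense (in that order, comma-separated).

singular, optative, remote past

Segment: khocha-kh-a-an.
number: -kh → singular.
mood: -a → optative.
tense: -an → remote past.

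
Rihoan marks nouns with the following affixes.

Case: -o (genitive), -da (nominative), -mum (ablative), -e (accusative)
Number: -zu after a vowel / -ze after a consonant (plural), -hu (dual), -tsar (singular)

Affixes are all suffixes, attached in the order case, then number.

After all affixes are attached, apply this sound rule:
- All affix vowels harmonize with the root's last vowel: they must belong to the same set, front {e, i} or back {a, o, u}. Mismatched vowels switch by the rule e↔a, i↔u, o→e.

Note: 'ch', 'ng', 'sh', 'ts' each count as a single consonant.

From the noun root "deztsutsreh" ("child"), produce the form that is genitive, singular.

deztsutsrehetser

Attach case genitive -o → deztsutsreho.
Attach number singular -tsar → deztsutsrehotsar.
Apply vowel harmony: deztsutsrehotsar → deztsutsrehetser.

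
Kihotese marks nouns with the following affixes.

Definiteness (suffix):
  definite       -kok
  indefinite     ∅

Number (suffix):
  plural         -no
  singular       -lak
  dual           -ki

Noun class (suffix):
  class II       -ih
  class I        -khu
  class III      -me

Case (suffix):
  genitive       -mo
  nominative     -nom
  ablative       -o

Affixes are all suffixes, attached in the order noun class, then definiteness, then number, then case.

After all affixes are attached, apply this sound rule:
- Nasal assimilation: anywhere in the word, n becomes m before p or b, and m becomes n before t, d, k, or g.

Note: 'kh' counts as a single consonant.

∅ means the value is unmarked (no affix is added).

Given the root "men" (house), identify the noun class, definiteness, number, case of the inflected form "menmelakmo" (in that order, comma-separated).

class III, indefinite, singular, genitive

Segment: men-me-lak-mo.
noun class: -me → class III.
definiteness: ∅ → indefinite.
number: -lak → singular.
case: -mo → genitive.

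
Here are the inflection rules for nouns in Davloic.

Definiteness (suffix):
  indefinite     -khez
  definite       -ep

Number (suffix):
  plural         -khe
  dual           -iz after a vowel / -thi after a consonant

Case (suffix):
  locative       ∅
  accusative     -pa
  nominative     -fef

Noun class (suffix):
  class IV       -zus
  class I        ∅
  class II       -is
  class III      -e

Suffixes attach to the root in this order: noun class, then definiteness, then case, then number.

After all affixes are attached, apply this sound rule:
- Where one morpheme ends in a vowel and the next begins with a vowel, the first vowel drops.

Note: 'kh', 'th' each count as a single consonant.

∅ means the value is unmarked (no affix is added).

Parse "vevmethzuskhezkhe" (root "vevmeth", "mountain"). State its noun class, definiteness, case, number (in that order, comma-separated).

class IV, indefinite, locative, plural

Segment: vevmeth-zus-khez-khe.
noun class: -zus → class IV.
definiteness: -khez → indefinite.
case: ∅ → locative.
number: -khe → plural.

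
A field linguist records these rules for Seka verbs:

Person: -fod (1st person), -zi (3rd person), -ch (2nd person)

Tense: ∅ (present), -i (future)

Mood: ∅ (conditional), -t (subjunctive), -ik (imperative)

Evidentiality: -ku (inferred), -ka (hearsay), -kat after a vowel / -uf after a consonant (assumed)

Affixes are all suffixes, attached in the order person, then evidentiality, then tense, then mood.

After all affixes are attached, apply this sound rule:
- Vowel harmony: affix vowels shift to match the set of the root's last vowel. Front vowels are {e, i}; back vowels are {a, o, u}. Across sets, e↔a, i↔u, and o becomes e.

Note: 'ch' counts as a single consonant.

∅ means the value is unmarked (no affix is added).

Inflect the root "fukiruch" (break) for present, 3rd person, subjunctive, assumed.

Attach person 3rd person -zi → fukiruchzi.
Attach evidentiality assumed -kat (after vowel 'i') → fukiruchzikat.
tense = present: zero marking, form stays fukiruchzikat.
Attach mood subjunctive -t → fukiruchzikatt.
Apply vowel harmony: fukiruchzikatt → fukiruchzukatt.

fukiruchzukatt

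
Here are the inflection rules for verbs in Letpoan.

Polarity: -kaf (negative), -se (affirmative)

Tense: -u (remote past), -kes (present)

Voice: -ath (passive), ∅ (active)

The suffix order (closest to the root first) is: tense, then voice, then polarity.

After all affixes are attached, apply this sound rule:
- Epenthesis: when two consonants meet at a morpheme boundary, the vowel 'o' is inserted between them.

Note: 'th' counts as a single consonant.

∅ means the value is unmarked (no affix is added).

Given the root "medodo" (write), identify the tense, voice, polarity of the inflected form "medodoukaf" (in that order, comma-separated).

Segment: medodo-u-kaf.
tense: -u → remote past.
voice: ∅ → active.
polarity: -kaf → negative.

remote past, active, negative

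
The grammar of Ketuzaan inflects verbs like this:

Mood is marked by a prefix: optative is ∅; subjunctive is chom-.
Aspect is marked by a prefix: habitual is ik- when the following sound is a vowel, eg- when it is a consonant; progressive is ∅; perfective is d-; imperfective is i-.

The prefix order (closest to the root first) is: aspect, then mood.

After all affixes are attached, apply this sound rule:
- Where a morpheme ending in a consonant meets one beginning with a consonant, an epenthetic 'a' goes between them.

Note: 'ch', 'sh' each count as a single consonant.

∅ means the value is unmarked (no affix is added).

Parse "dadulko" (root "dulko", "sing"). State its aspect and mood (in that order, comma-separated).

perfective, optative

Segment: d-dulko.
aspect: d- → perfective.
mood: ∅ → optative.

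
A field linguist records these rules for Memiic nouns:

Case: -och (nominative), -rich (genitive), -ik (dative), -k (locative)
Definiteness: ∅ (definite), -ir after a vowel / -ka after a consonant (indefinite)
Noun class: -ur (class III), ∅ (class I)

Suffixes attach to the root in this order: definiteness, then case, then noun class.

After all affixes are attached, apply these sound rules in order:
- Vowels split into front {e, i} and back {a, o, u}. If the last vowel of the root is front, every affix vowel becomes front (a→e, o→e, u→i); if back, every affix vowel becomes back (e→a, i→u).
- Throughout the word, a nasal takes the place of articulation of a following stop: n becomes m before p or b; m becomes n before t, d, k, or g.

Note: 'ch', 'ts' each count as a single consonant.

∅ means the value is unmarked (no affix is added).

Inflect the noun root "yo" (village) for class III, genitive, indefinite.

Attach definiteness indefinite -ir (after vowel 'o') → yoir.
Attach case genitive -rich → yoirrich.
Attach noun class class III -ur → yoirrichur.
Apply vowel harmony: yoirrichur → yourruchur.
Nasal assimilation: no change.

yourruchur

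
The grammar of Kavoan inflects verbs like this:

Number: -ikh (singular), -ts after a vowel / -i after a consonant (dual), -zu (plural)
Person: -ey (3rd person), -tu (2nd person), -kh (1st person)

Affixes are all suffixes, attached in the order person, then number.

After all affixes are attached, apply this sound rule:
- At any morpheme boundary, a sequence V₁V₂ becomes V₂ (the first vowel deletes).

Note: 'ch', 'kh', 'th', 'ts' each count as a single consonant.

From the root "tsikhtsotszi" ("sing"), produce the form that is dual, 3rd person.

Attach person 3rd person -ey → tsikhtsotsziey.
Attach number dual -i (after consonant 'y') → tsikhtsotszieyi.
Apply vowel deletion: tsikhtsotszieyi → tsikhtsotszeyi.

tsikhtsotszeyi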